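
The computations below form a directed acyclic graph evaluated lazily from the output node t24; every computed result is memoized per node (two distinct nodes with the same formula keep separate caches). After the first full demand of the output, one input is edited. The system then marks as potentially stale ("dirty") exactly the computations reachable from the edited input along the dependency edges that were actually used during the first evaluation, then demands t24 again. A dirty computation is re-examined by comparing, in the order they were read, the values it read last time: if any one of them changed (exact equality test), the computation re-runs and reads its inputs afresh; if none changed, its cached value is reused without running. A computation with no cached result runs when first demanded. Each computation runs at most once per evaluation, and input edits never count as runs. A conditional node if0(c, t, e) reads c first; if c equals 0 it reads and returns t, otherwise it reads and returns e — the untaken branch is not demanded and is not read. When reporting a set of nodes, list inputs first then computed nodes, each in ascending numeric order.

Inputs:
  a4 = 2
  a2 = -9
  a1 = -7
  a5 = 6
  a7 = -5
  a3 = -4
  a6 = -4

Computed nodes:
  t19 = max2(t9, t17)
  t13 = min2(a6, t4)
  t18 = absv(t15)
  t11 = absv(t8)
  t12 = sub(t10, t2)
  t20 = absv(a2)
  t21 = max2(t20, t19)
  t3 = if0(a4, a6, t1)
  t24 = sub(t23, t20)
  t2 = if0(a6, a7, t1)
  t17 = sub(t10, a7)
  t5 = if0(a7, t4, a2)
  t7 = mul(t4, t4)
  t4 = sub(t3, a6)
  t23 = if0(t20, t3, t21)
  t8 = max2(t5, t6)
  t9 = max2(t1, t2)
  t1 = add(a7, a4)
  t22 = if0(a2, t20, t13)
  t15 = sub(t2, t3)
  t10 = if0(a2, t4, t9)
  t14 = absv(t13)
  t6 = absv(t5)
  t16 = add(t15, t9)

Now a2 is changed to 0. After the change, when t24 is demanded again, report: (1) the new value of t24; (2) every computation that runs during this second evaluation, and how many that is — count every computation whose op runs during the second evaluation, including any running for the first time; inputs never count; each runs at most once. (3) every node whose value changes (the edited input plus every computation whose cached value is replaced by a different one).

Demanding t24 again yields -3.
4 computations run: t3, t20, t23, t24.
The nodes whose values change: a2, t20, t23, t24.
Note the branch switch — demand abandons t10, t17, t19, t21, which are never re-examined.

First demand of the output computes:
  t1 = add(-5, 2) = -3
  t2 = if0(a6=-4 -> else branch t1) = -3
  t9 = max2(-3, -3) = -3
  t10 = if0(a2=-9 -> else branch t9) = -3
  t17 = sub(-3, -5) = 2
  t19 = max2(-3, 2) = 2
  t20 = absv(-9) = 9
  t21 = max2(9, 2) = 9
  t23 = if0(t20=9 -> else branch t21) = 9
  t24 = sub(9, 9) = 0

After the edit, cleaning proceeds:
  t3: had never run; runs now, result -3.
  t10: stays stale; no demand reaches it after the flip.
  t17: stays stale; no demand reaches it after the flip.
  t19: stays stale; no demand reaches it after the flip.
  t20: a read changed (a2 -9->0) — executes, giving 0.
  t21: stays stale; no demand reaches it after the flip.
  t23: a read changed (t20 9->0) — executes, giving -3.
  t24: a read changed (t23 9->-3; t20 9->0) — executes, giving -3.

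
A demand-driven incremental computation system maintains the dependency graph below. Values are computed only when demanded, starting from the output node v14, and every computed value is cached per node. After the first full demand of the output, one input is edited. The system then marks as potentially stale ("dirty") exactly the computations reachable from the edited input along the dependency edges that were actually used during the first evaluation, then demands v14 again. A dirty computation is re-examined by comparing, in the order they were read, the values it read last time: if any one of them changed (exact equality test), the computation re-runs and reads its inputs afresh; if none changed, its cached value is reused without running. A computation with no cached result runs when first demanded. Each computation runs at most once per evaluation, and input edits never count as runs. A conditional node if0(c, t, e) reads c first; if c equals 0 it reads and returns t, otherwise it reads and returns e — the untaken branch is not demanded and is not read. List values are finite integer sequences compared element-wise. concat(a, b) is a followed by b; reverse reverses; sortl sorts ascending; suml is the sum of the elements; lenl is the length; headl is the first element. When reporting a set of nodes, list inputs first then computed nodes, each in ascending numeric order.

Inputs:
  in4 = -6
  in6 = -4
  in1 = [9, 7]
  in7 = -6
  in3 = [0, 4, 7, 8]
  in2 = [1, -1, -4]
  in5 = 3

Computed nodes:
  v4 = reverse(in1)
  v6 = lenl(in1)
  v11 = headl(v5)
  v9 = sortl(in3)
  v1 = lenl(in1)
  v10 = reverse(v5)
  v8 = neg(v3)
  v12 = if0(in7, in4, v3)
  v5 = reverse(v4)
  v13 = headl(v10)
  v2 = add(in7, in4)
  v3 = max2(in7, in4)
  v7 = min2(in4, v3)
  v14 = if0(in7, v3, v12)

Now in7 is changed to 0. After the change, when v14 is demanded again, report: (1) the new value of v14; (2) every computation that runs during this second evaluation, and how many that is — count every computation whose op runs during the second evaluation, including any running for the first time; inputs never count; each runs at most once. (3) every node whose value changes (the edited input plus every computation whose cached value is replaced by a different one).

New value of v14: 0.
Computations that run: v3, v14 — 2 in total.
Values that change: in7, v3, v14.
Key observation: a condition flipped, so demand moved to the other branch — v12 is never re-examined.

First evaluation (everything demanded from the output):
  v3 = max2(-6, -6) = -6
  v12 = if0(in7=-6 -> else branch v3) = -6
  v14 = if0(in7=-6 -> else branch v12) = -6

Propagation after the edit:
  v3: runs — in7 -6->0; result 0.
  v12: marked dirty but never re-examined — demand shifted away from it.
  v14: runs — in7 -6->0; result 0.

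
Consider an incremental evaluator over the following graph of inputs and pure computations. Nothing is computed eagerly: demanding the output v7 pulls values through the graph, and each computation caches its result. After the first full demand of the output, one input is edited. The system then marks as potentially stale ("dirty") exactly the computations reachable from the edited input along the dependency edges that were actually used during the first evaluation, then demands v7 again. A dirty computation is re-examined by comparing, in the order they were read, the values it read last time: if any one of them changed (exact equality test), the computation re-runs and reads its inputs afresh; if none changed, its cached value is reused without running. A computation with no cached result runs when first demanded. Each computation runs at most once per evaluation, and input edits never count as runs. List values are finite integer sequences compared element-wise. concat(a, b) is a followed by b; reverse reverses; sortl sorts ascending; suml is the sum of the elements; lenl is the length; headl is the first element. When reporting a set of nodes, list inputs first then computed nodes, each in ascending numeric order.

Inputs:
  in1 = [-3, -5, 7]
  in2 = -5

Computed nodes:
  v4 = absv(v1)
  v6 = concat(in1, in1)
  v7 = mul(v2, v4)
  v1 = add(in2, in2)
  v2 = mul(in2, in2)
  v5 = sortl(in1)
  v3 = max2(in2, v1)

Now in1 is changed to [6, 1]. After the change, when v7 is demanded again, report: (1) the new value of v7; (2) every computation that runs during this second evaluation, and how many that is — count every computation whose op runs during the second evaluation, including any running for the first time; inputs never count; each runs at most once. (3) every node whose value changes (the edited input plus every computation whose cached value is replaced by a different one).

v7 now evaluates to 250.
Run set: none (0 run).
Changed values: in1.
The important point: nothing the output needs ever reads in1, so the edit is invisible to it.

Initial pass — values computed on the first demand:
  v1 = add(-5, -5) = -10
  v2 = mul(-5, -5) = 25
  v4 = absv(-10) = 10
  v7 = mul(25, 10) = 250

Second demand — change propagation:
  no demanded computation ever read in1, so the edit dirties nothing and nothing runs.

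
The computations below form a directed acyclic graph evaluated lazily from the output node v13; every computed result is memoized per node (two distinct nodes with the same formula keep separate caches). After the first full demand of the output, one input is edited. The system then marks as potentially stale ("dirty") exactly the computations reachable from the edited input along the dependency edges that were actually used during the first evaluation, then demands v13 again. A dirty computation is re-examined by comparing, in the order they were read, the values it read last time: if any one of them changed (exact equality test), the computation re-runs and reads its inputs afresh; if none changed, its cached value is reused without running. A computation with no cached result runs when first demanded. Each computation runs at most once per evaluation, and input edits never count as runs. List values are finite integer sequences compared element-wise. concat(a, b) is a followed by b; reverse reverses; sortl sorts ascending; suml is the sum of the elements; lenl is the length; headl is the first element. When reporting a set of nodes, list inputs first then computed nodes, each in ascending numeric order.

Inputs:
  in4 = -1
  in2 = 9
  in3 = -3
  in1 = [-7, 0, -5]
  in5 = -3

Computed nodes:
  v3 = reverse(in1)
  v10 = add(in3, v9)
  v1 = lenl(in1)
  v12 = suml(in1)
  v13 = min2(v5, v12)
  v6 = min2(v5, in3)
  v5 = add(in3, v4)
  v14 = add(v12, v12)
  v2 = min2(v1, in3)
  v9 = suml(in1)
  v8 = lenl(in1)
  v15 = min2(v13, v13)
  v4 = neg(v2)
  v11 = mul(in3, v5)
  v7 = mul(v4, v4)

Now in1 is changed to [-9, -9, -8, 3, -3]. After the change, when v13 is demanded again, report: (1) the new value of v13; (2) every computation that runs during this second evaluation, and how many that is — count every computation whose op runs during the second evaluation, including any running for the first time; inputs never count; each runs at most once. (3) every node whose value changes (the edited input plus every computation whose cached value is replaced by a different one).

First demand of the output computes:
  v1 = lenl([-7, 0, -5]) = 3
  v2 = min2(3, -3) = -3
  v4 = neg(-3) = 3
  v5 = add(-3, 3) = 0
  v12 = suml([-7, 0, -5]) = -12
  v13 = min2(0, -12) = -12

After the edit, cleaning proceeds:
  v1: a read changed (in1 [-7, 0, -5]->[-9, -9, -8, 3, -3]) — executes, giving 5.
  v2: a read changed (v1 3->5) — executes, giving -3 — identical to its old value.
  v4: dirty, but its reads are unchanged (v2 unchanged); cached 3 stands.
  v5: dirty, but its reads are unchanged (in3 unchanged, v4 unchanged); cached 0 stands.
  v12: a read changed (in1 [-7, 0, -5]->[-9, -9, -8, 3, -3]) — executes, giving -26.
  v13: a read changed (v12 -12->-26) — executes, giving -26.

Note where the cutoff bites: v4 is checked, finds nothing changed, and keeps its cache.

Demanding v13 again yields -26.
4 computations run: v1, v2, v12, v13.
The nodes whose values change: in1, v1, v12, v13.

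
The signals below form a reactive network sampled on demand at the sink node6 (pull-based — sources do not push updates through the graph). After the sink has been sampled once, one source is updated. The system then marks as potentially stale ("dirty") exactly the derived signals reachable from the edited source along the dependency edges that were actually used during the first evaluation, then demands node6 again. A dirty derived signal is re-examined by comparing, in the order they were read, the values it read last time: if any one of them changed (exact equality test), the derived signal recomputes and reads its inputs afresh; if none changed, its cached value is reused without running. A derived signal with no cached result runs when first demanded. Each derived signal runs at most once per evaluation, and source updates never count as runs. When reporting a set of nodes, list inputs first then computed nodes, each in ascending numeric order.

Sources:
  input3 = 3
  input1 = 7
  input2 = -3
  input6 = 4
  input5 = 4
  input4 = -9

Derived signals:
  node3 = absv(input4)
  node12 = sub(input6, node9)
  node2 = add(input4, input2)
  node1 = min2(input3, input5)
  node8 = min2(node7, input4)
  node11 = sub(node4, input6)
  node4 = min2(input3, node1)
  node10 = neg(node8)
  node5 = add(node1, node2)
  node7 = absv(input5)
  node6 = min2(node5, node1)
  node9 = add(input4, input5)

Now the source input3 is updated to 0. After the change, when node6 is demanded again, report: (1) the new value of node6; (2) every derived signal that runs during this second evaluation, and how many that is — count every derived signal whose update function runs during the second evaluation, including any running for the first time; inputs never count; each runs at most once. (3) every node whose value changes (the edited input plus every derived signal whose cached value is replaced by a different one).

node6 now evaluates to -12.
Run set: node1, node5, node6 (3 run).
Changed values: input3, node1, node5, node6.

Initial pass — values computed on the first demand:
  node1 = min2(3, 4) = 3
  node2 = add(-9, -3) = -12
  node5 = add(3, -12) = -9
  node6 = min2(-9, 3) = -9

Second demand — change propagation:
  node1: re-runs because input3 3->0; new result 0.
  node5: re-runs because node1 3->0; new result -12.
  node6: re-runs because node5 -9->-12; node1 3->0; new result -12.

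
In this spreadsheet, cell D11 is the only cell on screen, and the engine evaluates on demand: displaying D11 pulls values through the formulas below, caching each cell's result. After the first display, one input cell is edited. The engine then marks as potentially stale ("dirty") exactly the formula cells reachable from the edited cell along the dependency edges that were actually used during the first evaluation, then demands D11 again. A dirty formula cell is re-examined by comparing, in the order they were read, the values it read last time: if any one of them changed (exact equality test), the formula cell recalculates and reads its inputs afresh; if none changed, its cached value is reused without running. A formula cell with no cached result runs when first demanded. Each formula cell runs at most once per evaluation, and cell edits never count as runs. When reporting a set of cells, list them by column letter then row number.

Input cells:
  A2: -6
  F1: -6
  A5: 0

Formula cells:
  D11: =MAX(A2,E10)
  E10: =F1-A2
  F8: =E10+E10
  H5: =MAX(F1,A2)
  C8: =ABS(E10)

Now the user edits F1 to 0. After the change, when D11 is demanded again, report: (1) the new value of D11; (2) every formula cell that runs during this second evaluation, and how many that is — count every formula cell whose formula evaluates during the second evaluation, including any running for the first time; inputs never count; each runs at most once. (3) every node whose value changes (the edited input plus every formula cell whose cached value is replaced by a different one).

Initial pass — values computed on the first demand:
  E10 = -6 - -6 = 0
  D11 = MAX(-6, 0) = 0

Second demand — change propagation:
  E10: re-runs because F1 -6->0; new result 6.
  D11: re-runs because E10 0->6; new result 6.

D11 now evaluates to 6.
Run set: D11, E10 (2 run).
Changed values: D11, E10, F1.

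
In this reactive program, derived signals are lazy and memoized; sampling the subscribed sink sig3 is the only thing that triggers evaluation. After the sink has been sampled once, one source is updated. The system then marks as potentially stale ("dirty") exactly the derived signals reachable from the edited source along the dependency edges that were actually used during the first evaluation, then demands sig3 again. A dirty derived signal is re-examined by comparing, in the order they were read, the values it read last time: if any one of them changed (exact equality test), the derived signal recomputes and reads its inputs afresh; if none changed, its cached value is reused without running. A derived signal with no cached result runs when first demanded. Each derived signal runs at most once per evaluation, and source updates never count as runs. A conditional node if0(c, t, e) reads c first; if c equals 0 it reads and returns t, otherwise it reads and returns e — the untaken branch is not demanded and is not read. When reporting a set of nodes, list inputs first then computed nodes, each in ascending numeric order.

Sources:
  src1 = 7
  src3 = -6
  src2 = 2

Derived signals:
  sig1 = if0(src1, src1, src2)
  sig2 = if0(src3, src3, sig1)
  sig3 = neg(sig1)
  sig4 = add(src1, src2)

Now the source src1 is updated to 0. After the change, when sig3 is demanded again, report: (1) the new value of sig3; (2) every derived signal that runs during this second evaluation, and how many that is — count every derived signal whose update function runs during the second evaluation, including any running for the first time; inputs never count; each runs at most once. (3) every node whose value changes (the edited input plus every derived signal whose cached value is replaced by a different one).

Demanding sig3 again yields 0.
2 derived signals run: sig1, sig3.
The nodes whose values change: src1, sig1, sig3.

First demand of the output computes:
  sig1 = if0(src1=7 -> else branch src2) = 2
  sig3 = neg(2) = -2

After the edit, cleaning proceeds:
  sig1: a read changed (src1 7->0) — executes, giving 0.
  sig3: a read changed (sig1 2->0) — executes, giving 0.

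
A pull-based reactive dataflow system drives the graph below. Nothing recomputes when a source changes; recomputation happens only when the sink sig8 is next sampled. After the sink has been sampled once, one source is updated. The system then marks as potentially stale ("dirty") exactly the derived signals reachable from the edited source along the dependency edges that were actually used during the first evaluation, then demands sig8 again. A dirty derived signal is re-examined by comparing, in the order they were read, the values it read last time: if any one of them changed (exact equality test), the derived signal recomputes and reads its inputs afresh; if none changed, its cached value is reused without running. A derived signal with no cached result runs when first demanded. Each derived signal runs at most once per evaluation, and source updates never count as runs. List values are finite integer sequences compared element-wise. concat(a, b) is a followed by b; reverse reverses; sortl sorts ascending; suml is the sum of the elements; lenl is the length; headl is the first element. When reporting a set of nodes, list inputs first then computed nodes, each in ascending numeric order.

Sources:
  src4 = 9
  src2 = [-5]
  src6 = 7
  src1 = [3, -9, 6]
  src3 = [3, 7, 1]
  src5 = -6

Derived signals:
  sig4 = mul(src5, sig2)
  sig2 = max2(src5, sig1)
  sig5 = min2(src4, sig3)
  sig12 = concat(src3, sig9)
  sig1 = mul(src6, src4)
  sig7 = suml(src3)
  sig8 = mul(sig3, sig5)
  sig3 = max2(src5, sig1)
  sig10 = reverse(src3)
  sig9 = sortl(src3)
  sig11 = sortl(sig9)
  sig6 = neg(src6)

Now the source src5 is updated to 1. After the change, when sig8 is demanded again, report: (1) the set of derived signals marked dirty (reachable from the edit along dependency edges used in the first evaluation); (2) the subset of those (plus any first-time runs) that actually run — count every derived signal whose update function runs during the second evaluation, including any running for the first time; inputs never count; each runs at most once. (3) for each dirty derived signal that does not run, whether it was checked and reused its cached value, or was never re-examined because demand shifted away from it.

First evaluation (everything demanded from the output):
  sig1 = mul(7, 9) = 63
  sig3 = max2(-6, 63) = 63
  sig5 = min2(9, 63) = 9
  sig8 = mul(63, 9) = 567

Propagation after the edit:
  sig3: runs — src5 -6->1; result 63 (same value as before).
  sig5: checked — values it read are unchanged (src4 unchanged, sig3 unchanged); reused cached 9 without running.
  sig8: checked — values it read are unchanged (sig3 unchanged, sig5 unchanged); reused cached 567 without running.

Key observation: the change is absorbed at sig3 — it re-runs but produces the same value, and the output's value is unchanged.

Marked dirty: sig3, sig5, sig8.
Derived signals that run: sig3 — 1 in total.
Checked but reused from cache: sig5, sig8.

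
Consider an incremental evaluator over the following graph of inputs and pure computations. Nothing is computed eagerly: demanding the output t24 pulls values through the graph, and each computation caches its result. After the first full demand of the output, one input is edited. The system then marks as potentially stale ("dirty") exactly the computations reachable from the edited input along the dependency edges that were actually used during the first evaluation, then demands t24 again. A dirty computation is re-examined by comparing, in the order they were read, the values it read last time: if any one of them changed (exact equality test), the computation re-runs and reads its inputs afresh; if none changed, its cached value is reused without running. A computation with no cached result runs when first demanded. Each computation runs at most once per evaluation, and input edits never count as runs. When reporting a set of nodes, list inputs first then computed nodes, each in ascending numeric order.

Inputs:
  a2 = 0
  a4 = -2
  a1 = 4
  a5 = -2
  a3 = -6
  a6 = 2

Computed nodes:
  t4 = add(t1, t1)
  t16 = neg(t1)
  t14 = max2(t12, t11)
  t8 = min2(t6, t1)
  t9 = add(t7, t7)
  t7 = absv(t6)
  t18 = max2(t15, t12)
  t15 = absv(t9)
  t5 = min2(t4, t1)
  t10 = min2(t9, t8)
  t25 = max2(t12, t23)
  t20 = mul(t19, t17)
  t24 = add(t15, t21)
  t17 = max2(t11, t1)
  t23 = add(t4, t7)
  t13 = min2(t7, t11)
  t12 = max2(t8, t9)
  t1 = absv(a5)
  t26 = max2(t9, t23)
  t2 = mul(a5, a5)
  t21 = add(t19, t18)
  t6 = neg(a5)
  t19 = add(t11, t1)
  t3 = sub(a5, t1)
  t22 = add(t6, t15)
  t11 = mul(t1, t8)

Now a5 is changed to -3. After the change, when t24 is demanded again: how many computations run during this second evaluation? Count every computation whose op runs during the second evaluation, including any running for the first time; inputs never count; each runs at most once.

Run set: t1, t6, t7, t8, t9, t11, t12, t15, t18, t19, t21, t24 (12 run).

Initial pass — values computed on the first demand:
  t1 = absv(-2) = 2
  t6 = neg(-2) = 2
  t7 = absv(2) = 2
  t8 = min2(2, 2) = 2
  t9 = add(2, 2) = 4
  t11 = mul(2, 2) = 4
  t12 = max2(2, 4) = 4
  t15 = absv(4) = 4
  t18 = max2(4, 4) = 4
  t19 = add(4, 2) = 6
  t21 = add(6, 4) = 10
  t24 = add(4, 10) = 14

Second demand — change propagation:
  t1: re-runs because a5 -2->-3; new result 3.
  t6: re-runs because a5 -2->-3; new result 3.
  t7: re-runs because t6 2->3; new result 3.
  t8: re-runs because t6 2->3; t1 2->3; new result 3.
  t9: re-runs because t7 2->3; t7 2->3; new result 6.
  t11: re-runs because t1 2->3; t8 2->3; new result 9.
  t12: re-runs because t8 2->3; t9 4->6; new result 6.
  t15: re-runs because t9 4->6; new result 6.
  t18: re-runs because t15 4->6; t12 4->6; new result 6.
  t19: re-runs because t11 4->9; t1 2->3; new result 12.
  t21: re-runs because t19 6->12; t18 4->6; new result 18.
  t24: re-runs because t15 4->6; t21 10->18; new result 24.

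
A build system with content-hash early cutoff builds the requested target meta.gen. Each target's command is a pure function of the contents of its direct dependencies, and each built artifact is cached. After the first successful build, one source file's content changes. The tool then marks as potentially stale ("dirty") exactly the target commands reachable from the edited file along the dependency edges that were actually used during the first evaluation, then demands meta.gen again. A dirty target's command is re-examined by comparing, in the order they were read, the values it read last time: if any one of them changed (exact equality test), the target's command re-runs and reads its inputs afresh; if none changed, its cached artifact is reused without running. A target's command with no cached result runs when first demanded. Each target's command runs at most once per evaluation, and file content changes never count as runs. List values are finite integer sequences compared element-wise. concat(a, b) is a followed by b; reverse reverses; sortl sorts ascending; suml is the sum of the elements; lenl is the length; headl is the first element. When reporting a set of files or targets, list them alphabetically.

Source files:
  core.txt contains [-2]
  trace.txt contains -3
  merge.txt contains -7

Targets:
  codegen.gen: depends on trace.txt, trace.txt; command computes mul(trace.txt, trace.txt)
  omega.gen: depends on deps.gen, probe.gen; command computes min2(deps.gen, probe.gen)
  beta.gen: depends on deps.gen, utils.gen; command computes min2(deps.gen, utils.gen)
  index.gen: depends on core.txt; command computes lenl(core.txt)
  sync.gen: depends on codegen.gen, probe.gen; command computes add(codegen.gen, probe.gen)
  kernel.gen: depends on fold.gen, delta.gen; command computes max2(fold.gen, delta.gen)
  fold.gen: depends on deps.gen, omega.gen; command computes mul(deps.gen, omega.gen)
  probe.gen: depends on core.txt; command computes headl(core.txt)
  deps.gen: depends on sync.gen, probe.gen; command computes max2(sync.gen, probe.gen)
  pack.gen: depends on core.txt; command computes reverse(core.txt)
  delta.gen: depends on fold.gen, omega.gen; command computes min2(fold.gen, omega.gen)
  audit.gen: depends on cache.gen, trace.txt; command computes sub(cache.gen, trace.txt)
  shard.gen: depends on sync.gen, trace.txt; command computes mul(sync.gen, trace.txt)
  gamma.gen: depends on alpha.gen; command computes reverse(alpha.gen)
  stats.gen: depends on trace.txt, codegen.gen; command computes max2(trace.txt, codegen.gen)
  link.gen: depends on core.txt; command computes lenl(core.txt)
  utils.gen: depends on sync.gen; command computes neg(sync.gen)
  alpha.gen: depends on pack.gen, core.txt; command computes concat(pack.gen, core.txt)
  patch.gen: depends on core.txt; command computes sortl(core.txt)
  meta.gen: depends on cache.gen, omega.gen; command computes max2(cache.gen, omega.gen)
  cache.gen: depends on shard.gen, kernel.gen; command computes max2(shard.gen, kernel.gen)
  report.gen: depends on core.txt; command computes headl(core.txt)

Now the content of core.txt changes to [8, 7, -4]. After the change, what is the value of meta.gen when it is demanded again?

First evaluation (everything demanded from the output):
  codegen.gen = mul(-3, -3) = 9
  probe.gen = headl([-2]) = -2
  sync.gen = add(9, -2) = 7
  deps.gen = max2(7, -2) = 7
  omega.gen = min2(7, -2) = -2
  fold.gen = mul(7, -2) = -14
  delta.gen = min2(-14, -2) = -14
  kernel.gen = max2(-14, -14) = -14
  shard.gen = mul(7, -3) = -21
  cache.gen = max2(-21, -14) = -14
  meta.gen = max2(-14, -2) = -2

Propagation after the edit:
  probe.gen: runs — core.txt [-2]->[8, 7, -4]; result 8.
  sync.gen: runs — probe.gen -2->8; result 17.
  deps.gen: runs — sync.gen 7->17; probe.gen -2->8; result 17.
  omega.gen: runs — deps.gen 7->17; probe.gen -2->8; result 8.
  fold.gen: runs — deps.gen 7->17; omega.gen -2->8; result 136.
  delta.gen: runs — fold.gen -14->136; omega.gen -2->8; result 8.
  kernel.gen: runs — fold.gen -14->136; delta.gen -14->8; result 136.
  shard.gen: runs — sync.gen 7->17; result -51.
  cache.gen: runs — shard.gen -21->-51; kernel.gen -14->136; result 136.
  meta.gen: runs — cache.gen -14->136; omega.gen -2->8; result 136.

New value of meta.gen: 136.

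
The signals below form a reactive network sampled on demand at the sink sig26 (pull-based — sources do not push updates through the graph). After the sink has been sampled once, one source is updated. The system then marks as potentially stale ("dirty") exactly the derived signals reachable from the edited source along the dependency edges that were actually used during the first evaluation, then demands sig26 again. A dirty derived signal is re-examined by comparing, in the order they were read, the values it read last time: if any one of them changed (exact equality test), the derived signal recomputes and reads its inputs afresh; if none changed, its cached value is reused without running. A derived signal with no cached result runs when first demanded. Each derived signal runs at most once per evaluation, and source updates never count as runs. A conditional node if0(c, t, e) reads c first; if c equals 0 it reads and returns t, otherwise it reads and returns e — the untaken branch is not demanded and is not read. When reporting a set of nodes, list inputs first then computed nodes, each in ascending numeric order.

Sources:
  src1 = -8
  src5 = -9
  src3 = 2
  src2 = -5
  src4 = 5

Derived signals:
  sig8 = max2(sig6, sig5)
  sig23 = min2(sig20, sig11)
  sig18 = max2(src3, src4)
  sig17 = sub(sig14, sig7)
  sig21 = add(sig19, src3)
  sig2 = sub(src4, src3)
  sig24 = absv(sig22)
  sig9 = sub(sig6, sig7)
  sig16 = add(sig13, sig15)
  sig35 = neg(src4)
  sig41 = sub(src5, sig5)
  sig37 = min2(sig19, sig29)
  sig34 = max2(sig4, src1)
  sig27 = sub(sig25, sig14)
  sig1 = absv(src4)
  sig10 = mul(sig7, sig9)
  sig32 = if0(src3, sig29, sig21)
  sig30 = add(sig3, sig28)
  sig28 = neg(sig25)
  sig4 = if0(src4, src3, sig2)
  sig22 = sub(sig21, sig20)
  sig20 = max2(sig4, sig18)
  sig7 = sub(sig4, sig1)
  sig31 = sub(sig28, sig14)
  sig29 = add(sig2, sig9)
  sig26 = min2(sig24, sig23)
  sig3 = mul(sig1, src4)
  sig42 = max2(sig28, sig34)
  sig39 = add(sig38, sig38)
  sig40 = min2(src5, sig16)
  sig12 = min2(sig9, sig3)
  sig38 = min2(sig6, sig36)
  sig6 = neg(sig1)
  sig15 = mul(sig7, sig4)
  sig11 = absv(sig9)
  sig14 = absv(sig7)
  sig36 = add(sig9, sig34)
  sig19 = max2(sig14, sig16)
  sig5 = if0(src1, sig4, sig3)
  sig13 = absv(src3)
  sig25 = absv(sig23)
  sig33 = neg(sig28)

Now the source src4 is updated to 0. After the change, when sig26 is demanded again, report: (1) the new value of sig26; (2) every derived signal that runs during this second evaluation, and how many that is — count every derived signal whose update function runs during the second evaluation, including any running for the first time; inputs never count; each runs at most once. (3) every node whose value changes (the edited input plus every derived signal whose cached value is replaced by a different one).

sig26 now evaluates to 2.
Run set: sig1, sig4, sig6, sig7, sig9, sig11, sig14, sig15, sig16, sig18, sig19, sig20, sig21, sig22, sig23, sig24, sig26 (17 run).
Changed values: src4, sig1, sig4, sig6, sig7, sig9, sig11, sig15, sig16, sig18, sig19, sig20, sig21, sig22, sig23, sig24, sig26.
The important point: the flipped condition redirects demand; sig2 is left stale, never re-checked.

Initial pass — values computed on the first demand:
  sig1 = absv(5) = 5
  sig2 = sub(5, 2) = 3
  sig4 = if0(src4=5 -> else branch sig2) = 3
  sig6 = neg(5) = -5
  sig7 = sub(3, 5) = -2
  sig9 = sub(-5, -2) = -3
  sig11 = absv(-3) = 3
  sig13 = absv(2) = 2
  sig14 = absv(-2) = 2
  sig15 = mul(-2, 3) = -6
  sig16 = add(2, -6) = -4
  sig18 = max2(2, 5) = 5
  sig19 = max2(2, -4) = 2
  sig20 = max2(3, 5) = 5
  sig21 = add(2, 2) = 4
  sig22 = sub(4, 5) = -1
  sig23 = min2(5, 3) = 3
  sig24 = absv(-1) = 1
  sig26 = min2(1, 3) = 1

Second demand — change propagation:
  sig1: re-runs because src4 5->0; new result 0.
  sig2: dirty yet unreached — the second evaluation never asks for it.
  sig4: re-runs because src4 5->0; new result 2.
  sig6: re-runs because sig1 5->0; new result 0.
  sig7: re-runs because sig4 3->2; sig1 5->0; new result 2.
  sig9: re-runs because sig6 -5->0; sig7 -2->2; new result -2.
  sig11: re-runs because sig9 -3->-2; new result 2.
  sig14: re-runs because sig7 -2->2; new result 2 (unchanged).
  sig15: re-runs because sig7 -2->2; sig4 3->2; new result 4.
  sig16: re-runs because sig15 -6->4; new result 6.
  sig18: re-runs because src4 5->0; new result 2.
  sig19: re-runs because sig16 -4->6; new result 6.
  sig20: re-runs because sig4 3->2; sig18 5->2; new result 2.
  sig21: re-runs because sig19 2->6; new result 8.
  sig22: re-runs because sig21 4->8; sig20 5->2; new result 6.
  sig23: re-runs because sig20 5->2; sig11 3->2; new result 2.
  sig24: re-runs because sig22 -1->6; new result 6.
  sig26: re-runs because sig24 1->6; sig23 3->2; new result 2.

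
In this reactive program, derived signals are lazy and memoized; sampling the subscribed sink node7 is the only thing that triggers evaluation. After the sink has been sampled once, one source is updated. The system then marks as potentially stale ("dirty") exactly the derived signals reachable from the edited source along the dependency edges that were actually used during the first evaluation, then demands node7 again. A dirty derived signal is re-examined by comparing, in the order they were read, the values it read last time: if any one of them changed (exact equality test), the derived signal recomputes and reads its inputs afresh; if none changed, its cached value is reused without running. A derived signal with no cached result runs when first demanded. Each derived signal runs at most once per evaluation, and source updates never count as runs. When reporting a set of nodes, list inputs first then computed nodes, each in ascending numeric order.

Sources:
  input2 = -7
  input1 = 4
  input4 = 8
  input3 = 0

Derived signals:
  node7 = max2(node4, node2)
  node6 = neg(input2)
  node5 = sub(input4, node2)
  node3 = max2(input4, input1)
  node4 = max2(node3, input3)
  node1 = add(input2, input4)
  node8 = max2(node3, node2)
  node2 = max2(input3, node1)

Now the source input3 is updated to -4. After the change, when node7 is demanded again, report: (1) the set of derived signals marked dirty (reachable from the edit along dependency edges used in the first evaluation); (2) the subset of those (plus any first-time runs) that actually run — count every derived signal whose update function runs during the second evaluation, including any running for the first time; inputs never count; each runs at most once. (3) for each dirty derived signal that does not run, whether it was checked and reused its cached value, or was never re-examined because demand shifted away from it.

First demand of the output computes:
  node1 = add(-7, 8) = 1
  node2 = max2(0, 1) = 1
  node3 = max2(8, 4) = 8
  node4 = max2(8, 0) = 8
  node7 = max2(8, 1) = 8

After the edit, cleaning proceeds:
  node2: a read changed (input3 0->-4) — executes, giving 1 — identical to its old value.
  node4: a read changed (input3 0->-4) — executes, giving 8 — identical to its old value.
  node7: dirty, but its reads are unchanged (node4 unchanged, node2 unchanged); cached 8 stands.

Note where the cutoff bites: node7 is checked, finds nothing changed, and keeps its cache.

The edit dirties: node2, node4, node7.
2 derived signals run: node2, node4.
Cache hits after checking: node7.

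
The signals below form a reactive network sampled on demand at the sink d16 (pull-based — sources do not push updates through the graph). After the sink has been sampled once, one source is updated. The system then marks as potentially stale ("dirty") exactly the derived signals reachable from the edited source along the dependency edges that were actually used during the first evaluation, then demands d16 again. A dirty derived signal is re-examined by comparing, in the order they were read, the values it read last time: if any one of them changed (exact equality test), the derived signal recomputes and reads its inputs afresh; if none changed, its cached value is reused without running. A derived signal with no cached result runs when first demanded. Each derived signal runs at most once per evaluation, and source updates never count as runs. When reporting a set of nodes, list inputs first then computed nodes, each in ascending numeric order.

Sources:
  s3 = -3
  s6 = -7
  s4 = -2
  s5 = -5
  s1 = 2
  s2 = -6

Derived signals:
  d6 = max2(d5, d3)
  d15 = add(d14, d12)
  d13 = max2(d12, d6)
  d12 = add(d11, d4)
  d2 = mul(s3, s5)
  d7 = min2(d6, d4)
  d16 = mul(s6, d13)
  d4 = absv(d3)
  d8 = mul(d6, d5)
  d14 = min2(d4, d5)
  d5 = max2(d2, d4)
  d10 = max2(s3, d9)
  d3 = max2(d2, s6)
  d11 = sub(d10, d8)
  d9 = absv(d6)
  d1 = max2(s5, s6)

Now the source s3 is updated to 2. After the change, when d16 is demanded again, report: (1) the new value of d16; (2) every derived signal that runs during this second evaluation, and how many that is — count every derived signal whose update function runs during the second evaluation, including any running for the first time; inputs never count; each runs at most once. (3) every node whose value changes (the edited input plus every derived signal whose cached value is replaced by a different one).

Initial pass — values computed on the first demand:
  d2 = mul(-3, -5) = 15
  d3 = max2(15, -7) = 15
  d4 = absv(15) = 15
  d5 = max2(15, 15) = 15
  d6 = max2(15, 15) = 15
  d8 = mul(15, 15) = 225
  d9 = absv(15) = 15
  d10 = max2(-3, 15) = 15
  d11 = sub(15, 225) = -210
  d12 = add(-210, 15) = -195
  d13 = max2(-195, 15) = 15
  d16 = mul(-7, 15) = -105

Second demand — change propagation:
  d2: re-runs because s3 -3->2; new result -10.
  d3: re-runs because d2 15->-10; new result -7.
  d4: re-runs because d3 15->-7; new result 7.
  d5: re-runs because d2 15->-10; d4 15->7; new result 7.
  d6: re-runs because d5 15->7; d3 15->-7; new result 7.
  d8: re-runs because d6 15->7; d5 15->7; new result 49.
  d9: re-runs because d6 15->7; new result 7.
  d10: re-runs because s3 -3->2; d9 15->7; new result 7.
  d11: re-runs because d10 15->7; d8 225->49; new result -42.
  d12: re-runs because d11 -210->-42; d4 15->7; new result -35.
  d13: re-runs because d12 -195->-35; d6 15->7; new result 7.
  d16: re-runs because d13 15->7; new result -49.

d16 now evaluates to -49.
Run set: d2, d3, d4, d5, d6, d8, d9, d10, d11, d12, d13, d16 (12 run).
Changed values: s3, d2, d3, d4, d5, d6, d8, d9, d10, d11, d12, d13, d16.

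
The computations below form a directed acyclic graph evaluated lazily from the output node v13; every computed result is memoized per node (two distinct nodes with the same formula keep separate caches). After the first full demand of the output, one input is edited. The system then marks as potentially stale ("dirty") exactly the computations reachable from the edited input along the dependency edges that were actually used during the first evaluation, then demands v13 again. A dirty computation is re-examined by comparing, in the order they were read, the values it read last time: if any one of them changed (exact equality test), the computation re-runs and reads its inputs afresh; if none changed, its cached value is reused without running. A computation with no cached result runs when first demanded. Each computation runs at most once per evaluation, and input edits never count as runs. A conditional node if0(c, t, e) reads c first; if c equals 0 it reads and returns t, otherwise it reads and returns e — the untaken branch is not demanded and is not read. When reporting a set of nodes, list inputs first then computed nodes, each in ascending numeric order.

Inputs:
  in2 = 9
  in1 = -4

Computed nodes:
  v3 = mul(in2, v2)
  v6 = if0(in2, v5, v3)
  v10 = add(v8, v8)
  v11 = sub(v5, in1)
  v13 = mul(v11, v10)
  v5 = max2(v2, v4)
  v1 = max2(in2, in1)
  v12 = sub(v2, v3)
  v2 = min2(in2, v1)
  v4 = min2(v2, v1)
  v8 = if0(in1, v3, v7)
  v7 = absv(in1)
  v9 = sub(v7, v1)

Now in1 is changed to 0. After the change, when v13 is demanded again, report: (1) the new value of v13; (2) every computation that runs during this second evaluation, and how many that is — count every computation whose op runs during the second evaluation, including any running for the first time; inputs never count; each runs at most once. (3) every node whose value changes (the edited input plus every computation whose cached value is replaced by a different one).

First demand of the output computes:
  v1 = max2(9, -4) = 9
  v2 = min2(9, 9) = 9
  v4 = min2(9, 9) = 9
  v5 = max2(9, 9) = 9
  v7 = absv(-4) = 4
  v8 = if0(in1=-4 -> else branch v7) = 4
  v10 = add(4, 4) = 8
  v11 = sub(9, -4) = 13
  v13 = mul(13, 8) = 104

After the edit, cleaning proceeds:
  v1: a read changed (in1 -4->0) — executes, giving 9 — identical to its old value.
  v2: dirty, but its reads are unchanged (in2 unchanged, v1 unchanged); cached 9 stands.
  v3: had never run; runs now, result 81.
  v4: dirty, but its reads are unchanged (v2 unchanged, v1 unchanged); cached 9 stands.
  v5: dirty, but its reads are unchanged (v2 unchanged, v4 unchanged); cached 9 stands.
  v7: stays stale; no demand reaches it after the flip.
  v8: a read changed (in1 -4->0) — executes, giving 81.
  v10: a read changed (v8 4->81; v8 4->81) — executes, giving 162.
  v11: a read changed (in1 -4->0) — executes, giving 9.
  v13: a read changed (v11 13->9; v10 8->162) — executes, giving 1458.

Note the branch switch — demand abandons v7, which is never re-examined.

Demanding v13 again yields 1458.
6 computations run: v1, v3, v8, v10, v11, v13.
The nodes whose values change: in1, v8, v10, v11, v13.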